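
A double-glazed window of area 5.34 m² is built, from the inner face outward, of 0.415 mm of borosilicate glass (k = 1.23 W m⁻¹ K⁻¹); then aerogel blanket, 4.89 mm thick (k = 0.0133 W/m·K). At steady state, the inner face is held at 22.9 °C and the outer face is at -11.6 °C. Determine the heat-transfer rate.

Series thermal resistances, inner to outer:
  R_borosilicate glass = L/(kA) = 4.15×10^-4/(1.23·5.34) = 6.318×10^-5 K/W
  R_aerogel blanket = L/(kA) = 0.00489/(0.0133·5.34) = 0.06885 K/W
ΣR = 6.318×10^-5 + 0.06885 = 0.06891 K/W
Q = ΔT/ΣR = (22.9 °C − -11.6 °C)/0.06891 = 501 W

Q = 501 W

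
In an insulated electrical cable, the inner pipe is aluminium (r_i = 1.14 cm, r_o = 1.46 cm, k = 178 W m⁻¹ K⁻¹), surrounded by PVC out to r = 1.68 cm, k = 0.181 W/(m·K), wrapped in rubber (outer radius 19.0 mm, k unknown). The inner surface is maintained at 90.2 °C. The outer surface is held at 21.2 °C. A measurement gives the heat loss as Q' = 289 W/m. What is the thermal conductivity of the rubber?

ΣR = ΔT/Q' = |90.2 − 21.2|/289 = 0.2388 m·K/W
Known resistances:
  R'_aluminium = ln(0.0146/0.0114)/(2πk) = 0.2474/(2π·178) = 2.212×10^-4 m·K/W
  R'_PVC = ln(0.0168/0.0146)/(2πk) = 0.1404/(2π·0.181) = 0.1234 m·K/W
R_rubber = ΣR − ΣR_known = 0.2388 − 0.1236 = 0.1152 m·K/W
ln(r₂/r₁)/(2πk) = 0.1152 ⇒ k = 0.1231/(2π·0.1152) = 0.170 W/m·K

k = 0.170 W/m·K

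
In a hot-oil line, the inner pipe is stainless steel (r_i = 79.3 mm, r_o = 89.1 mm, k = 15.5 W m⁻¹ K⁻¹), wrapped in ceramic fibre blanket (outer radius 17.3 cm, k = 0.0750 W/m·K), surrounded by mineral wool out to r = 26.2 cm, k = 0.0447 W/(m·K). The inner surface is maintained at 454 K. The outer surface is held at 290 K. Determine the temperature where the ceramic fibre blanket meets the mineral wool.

Treat each layer as a resistance in series:
  R'_stainless steel = ln(0.0891/0.0793)/(2πk) = 0.1165/(2π·15.5) = 0.001196 m·K/W
  R'_ceramic fibre blanket = ln(0.173/0.0891)/(2πk) = 0.6635/(2π·0.0750) = 1.408 m·K/W
  R'_mineral wool = ln(0.262/0.173)/(2πk) = 0.4151/(2π·0.0447) = 1.478 m·K/W
ΣR = 0.001196 + 1.408 + 1.478 = 2.887 m·K/W
Q' = ΔT/ΣR = (454 K − 290 K)/2.887 = 56.81 W/m
From the inner boundary to the ceramic fibre blanket/mineral wool interface, ΣR_partial = 1.409 m·K/W.
T_interface = T_in − Q'·ΣR_partial = 454 K − (56.81)(1.409) = 374 K

T = 374 K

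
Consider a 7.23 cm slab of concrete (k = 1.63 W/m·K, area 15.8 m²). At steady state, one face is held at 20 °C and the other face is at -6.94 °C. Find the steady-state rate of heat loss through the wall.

Q = 9600 W

Q = kA·ΔT/L = 1.63 × 15.8 × |20 °C − -6.94 °C| / 0.0723 = 9600 W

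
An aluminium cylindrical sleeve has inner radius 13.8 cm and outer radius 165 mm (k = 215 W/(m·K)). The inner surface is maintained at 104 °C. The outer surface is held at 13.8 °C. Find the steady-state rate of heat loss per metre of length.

Q' = 6.82×10^5 W/m

Q' = 2πk·ΔT/ln(r₂/r₁) = 2π × 215 × 90.2 / ln(0.165/0.138) = 6.82×10^5 W/m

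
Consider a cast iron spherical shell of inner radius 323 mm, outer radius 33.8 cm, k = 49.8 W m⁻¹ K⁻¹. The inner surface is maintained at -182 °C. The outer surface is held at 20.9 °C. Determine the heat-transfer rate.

Q = 9.24×10^5 W

Q = 4πk·ΔT/(1/r₁ − 1/r₂) = 4π × 49.8 × 202.9 / (1/0.323 − 1/0.338) = 9.24×10^5 W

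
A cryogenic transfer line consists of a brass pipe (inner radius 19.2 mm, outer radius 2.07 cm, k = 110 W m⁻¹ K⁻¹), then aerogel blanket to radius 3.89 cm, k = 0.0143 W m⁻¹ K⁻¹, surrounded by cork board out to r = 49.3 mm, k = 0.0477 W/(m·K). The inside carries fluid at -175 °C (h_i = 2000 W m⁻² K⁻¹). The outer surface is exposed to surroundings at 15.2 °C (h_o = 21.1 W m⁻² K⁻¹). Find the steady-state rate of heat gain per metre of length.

Series thermal resistances, inner to outer:
  R'_conv,in = 1/(2πr h) = 1/(2π·0.0192·2000) = 0.004145 m·K/W
  R'_brass = ln(0.0207/0.0192)/(2πk) = 0.07522/(2π·110) = 1.088×10^-4 m·K/W
  R'_aerogel blanket = ln(0.0389/0.0207)/(2πk) = 0.6309/(2π·0.0143) = 7.021 m·K/W
  R'_cork board = ln(0.0493/0.0389)/(2πk) = 0.2369/(2π·0.0477) = 0.7905 m·K/W
  R'_conv,out = 1/(2πr h) = 1/(2π·0.0493·21.1) = 0.1530 m·K/W
ΣR = 0.004145 + 1.088×10^-4 + 7.021 + 0.7905 + 0.1530 = 7.969 m·K/W
Q' = ΔT/ΣR = (-175 °C − 15.2 °C)/7.969 = -23.9 W/m
(Negative Q' ⇒ heat flows inward; heat gain = 23.9 W/m.)

Q' = 23.9 W/m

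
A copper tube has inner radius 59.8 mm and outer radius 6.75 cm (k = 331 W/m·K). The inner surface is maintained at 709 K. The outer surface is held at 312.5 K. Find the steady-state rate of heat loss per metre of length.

Q' = 6.81×10^6 W/m

Q' = 2πk·ΔT/ln(r₂/r₁) = 2π × 331 × 396.5 / ln(0.0675/0.0598) = 6.81×10^6 W/m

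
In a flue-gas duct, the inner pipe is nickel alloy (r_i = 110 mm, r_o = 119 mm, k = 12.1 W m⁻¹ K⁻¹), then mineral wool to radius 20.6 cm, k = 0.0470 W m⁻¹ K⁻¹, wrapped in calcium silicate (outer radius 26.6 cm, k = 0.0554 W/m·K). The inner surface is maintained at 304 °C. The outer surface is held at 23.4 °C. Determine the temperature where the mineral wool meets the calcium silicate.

T = 103 °C

Treat each layer as a resistance in series:
  R'_nickel alloy = ln(0.119/0.110)/(2πk) = 0.07864/(2π·12.1) = 0.001034 m·K/W
  R'_mineral wool = ln(0.206/0.119)/(2πk) = 0.5488/(2π·0.0470) = 1.858 m·K/W
  R'_calcium silicate = ln(0.266/0.206)/(2πk) = 0.2556/(2π·0.0554) = 0.7344 m·K/W
ΣR = 0.001034 + 1.858 + 0.7344 = 2.593 m·K/W
Q' = ΔT/ΣR = (304 °C − 23.4 °C)/2.593 = 108.2 W/m
From the inner boundary to the mineral wool/calcium silicate interface, ΣR_partial = 1.859 m·K/W.
T_interface = T_in − Q'·ΣR_partial = 304 °C − (108.2)(1.859) = 103 °C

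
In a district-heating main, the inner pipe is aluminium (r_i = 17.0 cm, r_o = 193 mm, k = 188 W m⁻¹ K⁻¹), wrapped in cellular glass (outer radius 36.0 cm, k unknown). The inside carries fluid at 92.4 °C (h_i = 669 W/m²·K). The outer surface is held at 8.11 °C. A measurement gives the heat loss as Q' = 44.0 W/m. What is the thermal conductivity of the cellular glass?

k = 0.0518 W/m·K

ΣR = ΔT/Q' = |92.4 − 8.11|/44.0 = 1.916 m·K/W
Known resistances:
  R'_conv,in = 1/(2πr h) = 1/(2π·0.170·669) = 0.001399 m·K/W
  R'_aluminium = ln(0.193/0.170)/(2πk) = 0.1269/(2π·188) = 1.074×10^-4 m·K/W
R_cellular glass = ΣR − ΣR_known = 1.916 − 0.001506 = 1.914 m·K/W
ln(r₂/r₁)/(2πk) = 1.914 ⇒ k = 0.6234/(2π·1.914) = 0.0518 W/m·K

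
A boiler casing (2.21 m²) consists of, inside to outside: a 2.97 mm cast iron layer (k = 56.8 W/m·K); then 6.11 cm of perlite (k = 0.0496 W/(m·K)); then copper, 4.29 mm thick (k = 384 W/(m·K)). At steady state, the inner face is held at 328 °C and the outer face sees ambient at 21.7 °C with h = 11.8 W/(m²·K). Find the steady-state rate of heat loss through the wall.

Series thermal resistances, inner to outer:
  R_cast iron = L/(kA) = 0.00297/(56.8·2.21) = 2.366×10^-5 K/W
  R_perlite = L/(kA) = 0.0611/(0.0496·2.21) = 0.5574 K/W
  R_copper = L/(kA) = 0.00429/(384·2.21) = 5.055×10^-6 K/W
  R_conv,out = 1/(hA) = 1/(11.8·2.21) = 0.03835 K/W
ΣR = 2.366×10^-5 + 0.5574 + 5.055×10^-6 + 0.03835 = 0.5958 K/W
Q = ΔT/ΣR = (328 °C − 21.7 °C)/0.5958 = 514 W

Q = 514 W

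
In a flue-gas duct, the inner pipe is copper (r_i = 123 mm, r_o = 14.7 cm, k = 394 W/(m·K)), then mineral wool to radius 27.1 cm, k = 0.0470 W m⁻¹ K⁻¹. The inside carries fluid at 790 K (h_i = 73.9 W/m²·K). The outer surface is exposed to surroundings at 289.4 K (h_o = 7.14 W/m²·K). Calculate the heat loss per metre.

Treat each layer as a resistance in series:
  R'_conv,in = 1/(2πr h) = 1/(2π·0.123·73.9) = 0.01751 m·K/W
  R'_copper = ln(0.147/0.123)/(2πk) = 0.1782/(2π·394) = 7.200×10^-5 m·K/W
  R'_mineral wool = ln(0.271/0.147)/(2πk) = 0.6117/(2π·0.0470) = 2.071 m·K/W
  R'_conv,out = 1/(2πr h) = 1/(2π·0.271·7.14) = 0.08225 m·K/W
ΣR = 0.01751 + 7.200×10^-5 + 2.071 + 0.08225 = 2.171 m·K/W
Q' = ΔT/ΣR = (790 K − 289.4 K)/2.171 = 231 W/m

Q' = 231 W/m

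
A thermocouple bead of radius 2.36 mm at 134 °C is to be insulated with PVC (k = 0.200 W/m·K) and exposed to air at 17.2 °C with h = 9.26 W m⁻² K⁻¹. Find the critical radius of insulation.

For a sphere, r_cr = 2k_ins/h = 2·0.200/9.26 = 0.0432 m = 4.32 cm

r_cr = 4.32 cm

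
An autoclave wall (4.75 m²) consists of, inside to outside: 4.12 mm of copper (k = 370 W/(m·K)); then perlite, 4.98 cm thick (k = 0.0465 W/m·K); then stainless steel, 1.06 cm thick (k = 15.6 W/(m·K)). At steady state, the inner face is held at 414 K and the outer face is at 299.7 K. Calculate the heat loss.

Q = 507 W

Treat each layer as a resistance in series:
  R_copper = L/(kA) = 0.00412/(370·4.75) = 2.344×10^-6 K/W
  R_perlite = L/(kA) = 0.0498/(0.0465·4.75) = 0.2255 K/W
  R_stainless steel = L/(kA) = 0.0106/(15.6·4.75) = 1.430×10^-4 K/W
ΣR = 2.344×10^-6 + 0.2255 + 1.430×10^-4 = 0.2256 K/W
Q = ΔT/ΣR = (414 K − 299.7 K)/0.2256 = 507 W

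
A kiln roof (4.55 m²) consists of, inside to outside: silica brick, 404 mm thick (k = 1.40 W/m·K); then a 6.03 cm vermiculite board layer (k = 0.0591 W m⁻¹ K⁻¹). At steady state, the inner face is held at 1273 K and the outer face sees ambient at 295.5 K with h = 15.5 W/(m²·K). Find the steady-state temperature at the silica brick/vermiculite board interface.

T = 1068 K

Series thermal resistances, inner to outer:
  R_silica brick = L/(kA) = 0.404/(1.40·4.55) = 0.06342 K/W
  R_vermiculite board = L/(kA) = 0.0603/(0.0591·4.55) = 0.2242 K/W
  R_conv,out = 1/(hA) = 1/(15.5·4.55) = 0.01418 K/W
ΣR = 0.06342 + 0.2242 + 0.01418 = 0.3018 K/W
Q = ΔT/ΣR = (1273 K − 295.5 K)/0.3018 = 3239 W
From the inner boundary to the silica brick/vermiculite board interface, ΣR_partial = 0.06342 K/W.
T_interface = T_in − Q·ΣR_partial = 1273 K − (3239)(0.06342) = 1068 K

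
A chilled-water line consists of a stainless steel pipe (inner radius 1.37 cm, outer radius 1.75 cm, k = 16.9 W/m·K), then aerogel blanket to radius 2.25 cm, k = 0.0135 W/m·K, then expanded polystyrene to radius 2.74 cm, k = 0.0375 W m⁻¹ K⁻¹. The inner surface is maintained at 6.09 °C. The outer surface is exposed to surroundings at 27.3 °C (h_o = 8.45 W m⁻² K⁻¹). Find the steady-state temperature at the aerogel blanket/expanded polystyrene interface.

Treat each layer as a resistance in series:
  R'_stainless steel = ln(0.0175/0.0137)/(2πk) = 0.2448/(2π·16.9) = 0.002305 m·K/W
  R'_aerogel blanket = ln(0.0225/0.0175)/(2πk) = 0.2513/(2π·0.0135) = 2.963 m·K/W
  R'_expanded polystyrene = ln(0.0274/0.0225)/(2πk) = 0.1970/(2π·0.0375) = 0.8362 m·K/W
  R'_conv,out = 1/(2πr h) = 1/(2π·0.0274·8.45) = 0.6874 m·K/W
ΣR = 0.002305 + 2.963 + 0.8362 + 0.6874 = 4.489 m·K/W
Q' = ΔT/ΣR = (6.09 °C − 27.3 °C)/4.489 = -4.725 W/m
From the inner boundary to the aerogel blanket/expanded polystyrene interface, ΣR_partial = 2.965 m·K/W.
T_interface = T_in − Q'·ΣR_partial = 6.09 °C − (-4.725)(2.965) = 20.1 °C

T = 20.1 °C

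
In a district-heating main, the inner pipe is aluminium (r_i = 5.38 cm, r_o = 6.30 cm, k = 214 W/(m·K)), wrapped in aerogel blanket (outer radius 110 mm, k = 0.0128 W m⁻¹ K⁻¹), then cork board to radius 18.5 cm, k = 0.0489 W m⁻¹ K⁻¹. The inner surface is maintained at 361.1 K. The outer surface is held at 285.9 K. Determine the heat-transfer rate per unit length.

Q' = 8.72 W/m

Series thermal resistances, inner to outer:
  R'_aluminium = ln(0.0630/0.0538)/(2πk) = 0.1579/(2π·214) = 1.174×10^-4 m·K/W
  R'_aerogel blanket = ln(0.110/0.0630)/(2πk) = 0.5573/(2π·0.0128) = 6.930 m·K/W
  R'_cork board = ln(0.185/0.110)/(2πk) = 0.5199/(2π·0.0489) = 1.692 m·K/W
ΣR = 1.174×10^-4 + 6.930 + 1.692 = 8.622 m·K/W
Q' = ΔT/ΣR = (361.1 K − 285.9 K)/8.622 = 8.72 W/m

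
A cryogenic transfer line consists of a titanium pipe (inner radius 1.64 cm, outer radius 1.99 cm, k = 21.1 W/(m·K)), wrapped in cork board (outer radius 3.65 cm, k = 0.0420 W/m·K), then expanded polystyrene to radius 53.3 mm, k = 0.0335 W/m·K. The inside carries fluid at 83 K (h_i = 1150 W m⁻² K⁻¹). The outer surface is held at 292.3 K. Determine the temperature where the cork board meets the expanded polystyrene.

T = 200.6 K

Treat each layer as a resistance in series:
  R'_conv,in = 1/(2πr h) = 1/(2π·0.0164·1150) = 0.008439 m·K/W
  R'_titanium = ln(0.0199/0.0164)/(2πk) = 0.1934/(2π·21.1) = 0.001459 m·K/W
  R'_cork board = ln(0.0365/0.0199)/(2πk) = 0.6066/(2π·0.0420) = 2.299 m·K/W
  R'_expanded polystyrene = ln(0.0533/0.0365)/(2πk) = 0.3786/(2π·0.0335) = 1.799 m·K/W
ΣR = 0.008439 + 0.001459 + 2.299 + 1.799 = 4.108 m·K/W
Q' = ΔT/ΣR = (83 K − 292.3 K)/4.108 = -50.95 W/m
From the inner boundary to the cork board/expanded polystyrene interface, ΣR_partial = 2.309 m·K/W.
T_interface = T_in − Q'·ΣR_partial = 83 K − (-50.95)(2.309) = 200.6 K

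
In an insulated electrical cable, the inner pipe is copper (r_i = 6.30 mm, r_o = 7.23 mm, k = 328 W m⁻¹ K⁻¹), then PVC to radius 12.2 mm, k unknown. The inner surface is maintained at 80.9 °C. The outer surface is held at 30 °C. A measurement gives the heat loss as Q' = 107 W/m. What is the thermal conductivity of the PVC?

ΣR = ΔT/Q' = |80.9 − 30|/107 = 0.4757 m·K/W
Known resistances:
  R'_copper = ln(0.00723/0.00630)/(2πk) = 0.1377/(2π·328) = 6.681×10^-5 m·K/W
R_PVC = ΣR − ΣR_known = 0.4757 − 6.681×10^-5 = 0.4756 m·K/W
ln(r₂/r₁)/(2πk) = 0.4756 ⇒ k = 0.5232/(2π·0.4756) = 0.175 W/m·K

k = 0.175 W/m·K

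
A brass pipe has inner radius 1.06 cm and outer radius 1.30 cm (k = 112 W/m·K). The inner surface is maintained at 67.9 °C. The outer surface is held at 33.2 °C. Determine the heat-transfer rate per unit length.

Q' = 2πk·ΔT/ln(r₂/r₁) = 2π × 112 × 34.7 / ln(0.0130/0.0106) = 1.20×10^5 W/m

Q' = 1.20×10^5 W/m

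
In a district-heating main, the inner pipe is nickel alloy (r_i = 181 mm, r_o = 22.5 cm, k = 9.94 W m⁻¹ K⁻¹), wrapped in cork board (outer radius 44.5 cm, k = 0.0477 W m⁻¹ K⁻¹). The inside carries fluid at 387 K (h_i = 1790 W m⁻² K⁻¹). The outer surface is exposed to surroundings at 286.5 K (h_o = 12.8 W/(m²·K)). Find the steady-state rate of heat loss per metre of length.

Q' = 43.6 W/m

Resistance network (inner→outer):
  R'_conv,in = 1/(2πr h) = 1/(2π·0.181·1790) = 4.912×10^-4 m·K/W
  R'_nickel alloy = ln(0.225/0.181)/(2πk) = 0.2176/(2π·9.94) = 0.003484 m·K/W
  R'_cork board = ln(0.445/0.225)/(2πk) = 0.6820/(2π·0.0477) = 2.275 m·K/W
  R'_conv,out = 1/(2πr h) = 1/(2π·0.445·12.8) = 0.02794 m·K/W
ΣR = 4.912×10^-4 + 0.003484 + 2.275 + 0.02794 = 2.307 m·K/W
Q' = ΔT/ΣR = (387 K − 286.5 K)/2.307 = 43.6 W/m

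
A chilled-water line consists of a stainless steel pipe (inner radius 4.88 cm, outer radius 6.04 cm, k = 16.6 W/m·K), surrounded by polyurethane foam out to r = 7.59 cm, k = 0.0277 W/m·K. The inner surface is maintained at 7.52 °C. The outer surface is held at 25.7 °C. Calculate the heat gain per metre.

Q' = 13.8 W/m

Resistance network (inner→outer):
  R'_stainless steel = ln(0.0604/0.0488)/(2πk) = 0.2133/(2π·16.6) = 0.002045 m·K/W
  R'_polyurethane foam = ln(0.0759/0.0604)/(2πk) = 0.2284/(2π·0.0277) = 1.312 m·K/W
ΣR = 0.002045 + 1.312 = 1.314 m·K/W
Q' = ΔT/ΣR = (7.52 °C − 25.7 °C)/1.314 = -13.8 W/m
(Negative Q' ⇒ heat flows inward; heat gain = 13.8 W/m.)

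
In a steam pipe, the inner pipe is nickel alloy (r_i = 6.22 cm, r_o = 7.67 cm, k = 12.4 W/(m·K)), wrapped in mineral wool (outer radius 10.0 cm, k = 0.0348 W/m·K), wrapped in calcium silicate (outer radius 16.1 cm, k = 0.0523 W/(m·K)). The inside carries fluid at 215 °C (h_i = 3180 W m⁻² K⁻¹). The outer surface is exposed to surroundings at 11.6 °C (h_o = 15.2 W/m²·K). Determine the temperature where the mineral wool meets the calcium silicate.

Treat each layer as a resistance in series:
  R'_conv,in = 1/(2πr h) = 1/(2π·0.0622·3180) = 8.046×10^-4 m·K/W
  R'_nickel alloy = ln(0.0767/0.0622)/(2πk) = 0.2095/(2π·12.4) = 0.002690 m·K/W
  R'_mineral wool = ln(0.100/0.0767)/(2πk) = 0.2653/(2π·0.0348) = 1.213 m·K/W
  R'_calcium silicate = ln(0.161/0.100)/(2πk) = 0.4762/(2π·0.0523) = 1.449 m·K/W
  R'_conv,out = 1/(2πr h) = 1/(2π·0.161·15.2) = 0.06504 m·K/W
ΣR = 8.046×10^-4 + 0.002690 + 1.213 + 1.449 + 0.06504 = 2.731 m·K/W
Q' = ΔT/ΣR = (215 °C − 11.6 °C)/2.731 = 74.48 W/m
From the inner boundary to the mineral wool/calcium silicate interface, ΣR_partial = 1.216 m·K/W.
T_interface = T_in − Q'·ΣR_partial = 215 °C − (74.48)(1.216) = 124 °C

T = 124 °C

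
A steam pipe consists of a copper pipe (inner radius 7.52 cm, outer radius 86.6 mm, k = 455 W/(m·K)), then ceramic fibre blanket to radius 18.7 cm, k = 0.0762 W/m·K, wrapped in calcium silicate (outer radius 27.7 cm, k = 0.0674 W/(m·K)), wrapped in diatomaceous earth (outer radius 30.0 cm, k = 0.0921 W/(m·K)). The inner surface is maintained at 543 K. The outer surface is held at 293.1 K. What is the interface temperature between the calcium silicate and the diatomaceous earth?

T = 306.0 K

Series thermal resistances, inner to outer:
  R'_copper = ln(0.0866/0.0752)/(2πk) = 0.1411/(2π·455) = 4.937×10^-5 m·K/W
  R'_ceramic fibre blanket = ln(0.187/0.0866)/(2πk) = 0.7698/(2π·0.0762) = 1.608 m·K/W
  R'_calcium silicate = ln(0.277/0.187)/(2πk) = 0.3929/(2π·0.0674) = 0.9278 m·K/W
  R'_diatomaceous earth = ln(0.300/0.277)/(2πk) = 0.07976/(2π·0.0921) = 0.1378 m·K/W
ΣR = 4.937×10^-5 + 1.608 + 0.9278 + 0.1378 = 2.674 m·K/W
Q' = ΔT/ΣR = (543 K − 293.1 K)/2.674 = 93.46 W/m
From the inner boundary to the calcium silicate/diatomaceous earth interface, ΣR_partial = 2.536 m·K/W.
T_interface = T_in − Q'·ΣR_partial = 543 K − (93.46)(2.536) = 306.0 K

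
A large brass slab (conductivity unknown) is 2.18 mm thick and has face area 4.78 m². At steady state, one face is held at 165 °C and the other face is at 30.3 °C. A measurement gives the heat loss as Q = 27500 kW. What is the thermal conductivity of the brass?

k = 93.1 W/m·K

ΣR = ΔT/Q = |165 − 30.3|/2.75×10^7 = 4.898×10^-6 K/W
L/(kA) = 4.898×10^-6 ⇒ k = 0.00218/(4.898×10^-6·4.78) = 93.1 W/m·K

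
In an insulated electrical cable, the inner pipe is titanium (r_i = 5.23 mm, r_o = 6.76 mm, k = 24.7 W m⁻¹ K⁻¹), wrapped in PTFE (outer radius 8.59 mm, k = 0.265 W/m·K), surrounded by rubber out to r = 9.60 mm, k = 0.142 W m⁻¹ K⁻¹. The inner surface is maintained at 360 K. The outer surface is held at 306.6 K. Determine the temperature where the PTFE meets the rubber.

T = 331.2 K

Series thermal resistances, inner to outer:
  R'_titanium = ln(0.00676/0.00523)/(2πk) = 0.2566/(2π·24.7) = 0.001653 m·K/W
  R'_PTFE = ln(0.00859/0.00676)/(2πk) = 0.2396/(2π·0.265) = 0.1439 m·K/W
  R'_rubber = ln(0.00960/0.00859)/(2πk) = 0.1112/(2π·0.142) = 0.1246 m·K/W
ΣR = 0.001653 + 0.1439 + 0.1246 = 0.2702 m·K/W
Q' = ΔT/ΣR = (360 K − 306.6 K)/0.2702 = 197.6 W/m
From the inner boundary to the PTFE/rubber interface, ΣR_partial = 0.1456 m·K/W.
T_interface = T_in − Q'·ΣR_partial = 360 K − (197.6)(0.1456) = 331.2 K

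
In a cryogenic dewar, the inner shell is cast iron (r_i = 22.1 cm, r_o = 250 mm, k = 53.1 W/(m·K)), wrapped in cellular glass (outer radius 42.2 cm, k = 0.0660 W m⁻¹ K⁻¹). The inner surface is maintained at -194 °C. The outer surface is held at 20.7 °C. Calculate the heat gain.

Resistance network (inner→outer):
  R_cast iron = (1/0.221 − 1/0.250)/(4πk) = 0.5249/(4π·53.1) = 7.866×10^-4 K/W
  R_cellular glass = (1/0.250 − 1/0.422)/(4πk) = 1.630/(4π·0.0660) = 1.966 K/W
ΣR = 7.866×10^-4 + 1.966 = 1.967 K/W
Q = ΔT/ΣR = (-194 °C − 20.7 °C)/1.967 = -109 W
(Negative Q ⇒ heat flows inward; heat gain = 109 W.)

Q = 109 W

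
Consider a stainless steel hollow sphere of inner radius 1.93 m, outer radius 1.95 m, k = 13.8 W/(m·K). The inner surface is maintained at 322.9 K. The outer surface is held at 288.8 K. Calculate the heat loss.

Q = 1.11×10^6 W

Q = 4πk·ΔT/(1/r₁ − 1/r₂) = 4π × 13.8 × 34.1 / (1/1.93 − 1/1.95) = 1.11×10^6 W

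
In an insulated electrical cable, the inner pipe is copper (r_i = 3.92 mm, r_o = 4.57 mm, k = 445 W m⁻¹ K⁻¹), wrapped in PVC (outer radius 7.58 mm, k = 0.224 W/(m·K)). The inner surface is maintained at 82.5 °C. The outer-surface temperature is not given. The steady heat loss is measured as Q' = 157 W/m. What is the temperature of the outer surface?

T_out = 26.0 °C

Series resistances:
  R'_copper = ln(0.00457/0.00392)/(2πk) = 0.1534/(2π·445) = 5.487×10^-5 m·K/W
  R'_PVC = ln(0.00758/0.00457)/(2πk) = 0.5060/(2π·0.224) = 0.3595 m·K/W
ΣR = 0.3596 m·K/W
ΔT = Q'·ΣR = 157 × 0.3596 = 56.46 K
Heat flows outward, so T_out = T_in − ΔT = 82.5 − 56.46 = 26.0 °C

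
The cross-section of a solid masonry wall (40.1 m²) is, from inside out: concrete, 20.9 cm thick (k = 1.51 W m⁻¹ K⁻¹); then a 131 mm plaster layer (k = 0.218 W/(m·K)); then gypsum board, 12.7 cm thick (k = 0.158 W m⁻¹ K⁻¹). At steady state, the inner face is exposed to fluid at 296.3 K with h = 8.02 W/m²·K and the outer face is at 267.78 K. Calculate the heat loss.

Treat each layer as a resistance in series:
  R_conv,in = 1/(hA) = 1/(8.02·40.1) = 0.003109 K/W
  R_concrete = L/(kA) = 0.209/(1.51·40.1) = 0.003452 K/W
  R_plaster = L/(kA) = 0.131/(0.218·40.1) = 0.01499 K/W
  R_gypsum board = L/(kA) = 0.127/(0.158·40.1) = 0.02004 K/W
ΣR = 0.003109 + 0.003452 + 0.01499 + 0.02004 = 0.04159 K/W
Q = ΔT/ΣR = (296.3 K − 267.78 K)/0.04159 = 686 W

Q = 686 W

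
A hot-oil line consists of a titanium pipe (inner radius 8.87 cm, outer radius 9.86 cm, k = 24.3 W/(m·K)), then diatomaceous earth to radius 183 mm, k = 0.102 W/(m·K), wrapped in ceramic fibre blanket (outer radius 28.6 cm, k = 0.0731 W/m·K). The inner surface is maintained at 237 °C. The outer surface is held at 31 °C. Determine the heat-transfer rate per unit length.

Q' = 106 W/m

Resistance network (inner→outer):
  R'_titanium = ln(0.0986/0.0887)/(2πk) = 0.1058/(2π·24.3) = 6.930×10^-4 m·K/W
  R'_diatomaceous earth = ln(0.183/0.0986)/(2πk) = 0.6184/(2π·0.102) = 0.9649 m·K/W
  R'_ceramic fibre blanket = ln(0.286/0.183)/(2πk) = 0.4465/(2π·0.0731) = 0.9721 m·K/W
ΣR = 6.930×10^-4 + 0.9649 + 0.9721 = 1.938 m·K/W
Q' = ΔT/ΣR = (237 °C − 31 °C)/1.938 = 106 W/m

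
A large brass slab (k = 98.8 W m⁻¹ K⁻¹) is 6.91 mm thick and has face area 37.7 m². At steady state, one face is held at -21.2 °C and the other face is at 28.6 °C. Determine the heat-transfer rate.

Q = kA·ΔT/L = 98.8 × 37.7 × |-21.2 °C − 28.6 °C| / 0.00691 = 2.68×10^7 W

Q = 2.68×10^7 W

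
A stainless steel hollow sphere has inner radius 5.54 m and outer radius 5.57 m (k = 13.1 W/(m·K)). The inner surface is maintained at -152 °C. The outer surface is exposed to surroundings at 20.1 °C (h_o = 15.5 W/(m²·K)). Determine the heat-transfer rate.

Q = 1.00×10^6 W

Resistance network (inner→outer):
  R_stainless steel = (1/5.54 − 1/5.57)/(4πk) = 9.722×10^-4/(4π·13.1) = 5.906×10^-6 K/W
  R_conv,out = 1/(4πr²h) = 1/(4π·5.57²·15.5) = 1.655×10^-4 K/W
ΣR = 5.906×10^-6 + 1.655×10^-4 = 1.714×10^-4 K/W
Q = ΔT/ΣR = (-152 °C − 20.1 °C)/1.714×10^-4 = -1.00×10^6 W
(Negative Q ⇒ heat flows inward; heat gain = 1.00×10^6 W.)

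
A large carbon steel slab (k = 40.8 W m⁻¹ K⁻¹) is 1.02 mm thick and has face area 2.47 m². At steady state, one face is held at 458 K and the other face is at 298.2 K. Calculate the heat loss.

Q = 1.58×10^7 W

Q = kA·ΔT/L = 40.8 × 2.47 × |458 K − 298.2 K| / 0.00102 = 1.58×10^7 W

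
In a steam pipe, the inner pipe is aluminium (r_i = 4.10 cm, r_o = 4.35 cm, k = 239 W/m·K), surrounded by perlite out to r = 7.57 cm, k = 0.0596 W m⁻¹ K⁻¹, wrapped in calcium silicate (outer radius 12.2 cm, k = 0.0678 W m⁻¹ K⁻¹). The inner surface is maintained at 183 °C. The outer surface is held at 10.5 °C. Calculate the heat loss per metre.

Resistance network (inner→outer):
  R'_aluminium = ln(0.0435/0.0410)/(2πk) = 0.05919/(2π·239) = 3.942×10^-5 m·K/W
  R'_perlite = ln(0.0757/0.0435)/(2πk) = 0.5540/(2π·0.0596) = 1.479 m·K/W
  R'_calcium silicate = ln(0.122/0.0757)/(2πk) = 0.4772/(2π·0.0678) = 1.120 m·K/W
ΣR = 3.942×10^-5 + 1.479 + 1.120 = 2.599 m·K/W
Q' = ΔT/ΣR = (183 °C − 10.5 °C)/2.599 = 66.4 W/m

Q' = 66.4 W/m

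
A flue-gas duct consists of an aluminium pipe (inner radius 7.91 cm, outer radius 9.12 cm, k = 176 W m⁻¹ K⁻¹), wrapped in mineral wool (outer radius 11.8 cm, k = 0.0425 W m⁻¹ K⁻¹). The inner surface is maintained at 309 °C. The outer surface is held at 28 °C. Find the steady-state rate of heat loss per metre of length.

Q' = 291 W/m

Resistance network (inner→outer):
  R'_aluminium = ln(0.0912/0.0791)/(2πk) = 0.1423/(2π·176) = 1.287×10^-4 m·K/W
  R'_mineral wool = ln(0.118/0.0912)/(2πk) = 0.2576/(2π·0.0425) = 0.9648 m·K/W
ΣR = 1.287×10^-4 + 0.9648 = 0.9649 m·K/W
Q' = ΔT/ΣR = (309 °C − 28 °C)/0.9649 = 291 W/m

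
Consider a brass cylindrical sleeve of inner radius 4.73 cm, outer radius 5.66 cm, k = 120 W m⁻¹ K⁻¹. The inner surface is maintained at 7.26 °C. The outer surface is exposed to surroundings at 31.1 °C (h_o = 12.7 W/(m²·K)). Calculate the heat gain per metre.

Treat each layer as a resistance in series:
  R'_brass = ln(0.0566/0.0473)/(2πk) = 0.1795/(2π·120) = 2.381×10^-4 m·K/W
  R'_conv,out = 1/(2πr h) = 1/(2π·0.0566·12.7) = 0.2214 m·K/W
ΣR = 2.381×10^-4 + 0.2214 = 0.2216 m·K/W
Q' = ΔT/ΣR = (7.26 °C − 31.1 °C)/0.2216 = -108 W/m
(Negative Q' ⇒ heat flows inward; heat gain = 108 W/m.)

Q' = 108 W/m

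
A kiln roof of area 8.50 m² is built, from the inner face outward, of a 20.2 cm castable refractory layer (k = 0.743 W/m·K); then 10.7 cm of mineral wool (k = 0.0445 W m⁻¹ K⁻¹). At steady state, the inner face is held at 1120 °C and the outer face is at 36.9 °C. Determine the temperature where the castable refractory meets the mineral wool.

T = 1010 °C

Resistance network (inner→outer):
  R_castable refractory = L/(kA) = 0.202/(0.743·8.50) = 0.03198 K/W
  R_mineral wool = L/(kA) = 0.107/(0.0445·8.50) = 0.2829 K/W
ΣR = 0.03198 + 0.2829 = 0.3149 K/W
Q = ΔT/ΣR = (1120 °C − 36.9 °C)/0.3149 = 3440 W
From the inner boundary to the castable refractory/mineral wool interface, ΣR_partial = 0.03198 K/W.
T_interface = T_in − Q·ΣR_partial = 1120 °C − (3440)(0.03198) = 1010 °C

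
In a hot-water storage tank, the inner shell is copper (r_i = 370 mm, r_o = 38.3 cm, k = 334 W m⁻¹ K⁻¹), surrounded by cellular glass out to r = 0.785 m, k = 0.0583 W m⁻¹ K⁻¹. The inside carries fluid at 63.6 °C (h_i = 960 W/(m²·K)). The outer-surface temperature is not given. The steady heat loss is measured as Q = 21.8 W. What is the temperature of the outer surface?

Sum the resistances:
  R_conv,in = 1/(4πr²h) = 1/(4π·0.370²·960) = 6.055×10^-4 K/W
  R_copper = (1/0.370 − 1/0.383)/(4πk) = 0.09174/(4π·334) = 2.186×10^-5 K/W
  R_cellular glass = (1/0.383 − 1/0.785)/(4πk) = 1.337/(4π·0.0583) = 1.825 K/W
ΣR = 1.826 K/W
ΔT = Q·ΣR = 21.8 × 1.826 = 39.81 K
Heat flows outward, so T_out = T_in − ΔT = 63.6 − 39.81 = 23.8 °C

T_out = 23.8 °C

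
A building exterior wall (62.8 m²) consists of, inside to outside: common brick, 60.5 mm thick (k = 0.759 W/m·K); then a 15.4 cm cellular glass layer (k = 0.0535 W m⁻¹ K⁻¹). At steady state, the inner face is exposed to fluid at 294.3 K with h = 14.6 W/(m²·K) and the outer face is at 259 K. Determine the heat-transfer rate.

Q = 732 W

Resistance network (inner→outer):
  R_conv,in = 1/(hA) = 1/(14.6·62.8) = 0.001091 K/W
  R_common brick = L/(kA) = 0.0605/(0.759·62.8) = 0.001269 K/W
  R_cellular glass = L/(kA) = 0.154/(0.0535·62.8) = 0.04584 K/W
ΣR = 0.001091 + 0.001269 + 0.04584 = 0.04820 K/W
Q = ΔT/ΣR = (294.3 K − 259 K)/0.04820 = 732 W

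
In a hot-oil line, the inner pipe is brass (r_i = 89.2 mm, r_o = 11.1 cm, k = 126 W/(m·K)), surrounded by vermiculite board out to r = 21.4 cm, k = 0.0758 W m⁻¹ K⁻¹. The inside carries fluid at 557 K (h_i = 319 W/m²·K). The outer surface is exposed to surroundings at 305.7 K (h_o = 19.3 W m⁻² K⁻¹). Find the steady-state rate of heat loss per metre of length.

Q' = 177 W/m

Resistance network (inner→outer):
  R'_conv,in = 1/(2πr h) = 1/(2π·0.0892·319) = 0.005593 m·K/W
  R'_brass = ln(0.111/0.0892)/(2πk) = 0.2186/(2π·126) = 2.762×10^-4 m·K/W
  R'_vermiculite board = ln(0.214/0.111)/(2πk) = 0.6564/(2π·0.0758) = 1.378 m·K/W
  R'_conv,out = 1/(2πr h) = 1/(2π·0.214·19.3) = 0.03853 m·K/W
ΣR = 0.005593 + 2.762×10^-4 + 1.378 + 0.03853 = 1.422 m·K/W
Q' = ΔT/ΣR = (557 K − 305.7 K)/1.422 = 177 W/m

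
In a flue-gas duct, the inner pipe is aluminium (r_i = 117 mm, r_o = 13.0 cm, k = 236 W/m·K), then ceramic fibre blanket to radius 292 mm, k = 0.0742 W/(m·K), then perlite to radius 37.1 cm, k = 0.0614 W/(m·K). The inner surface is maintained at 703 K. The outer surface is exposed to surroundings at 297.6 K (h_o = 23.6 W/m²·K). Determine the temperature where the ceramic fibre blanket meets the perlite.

T = 407 K

Series thermal resistances, inner to outer:
  R'_aluminium = ln(0.130/0.117)/(2πk) = 0.1054/(2π·236) = 7.105×10^-5 m·K/W
  R'_ceramic fibre blanket = ln(0.292/0.130)/(2πk) = 0.8092/(2π·0.0742) = 1.736 m·K/W
  R'_perlite = ln(0.371/0.292)/(2πk) = 0.2394/(2π·0.0614) = 0.6207 m·K/W
  R'_conv,out = 1/(2πr h) = 1/(2π·0.371·23.6) = 0.01818 m·K/W
ΣR = 7.105×10^-5 + 1.736 + 0.6207 + 0.01818 = 2.375 m·K/W
Q' = ΔT/ΣR = (703 K − 297.6 K)/2.375 = 170.7 W/m
From the inner boundary to the ceramic fibre blanket/perlite interface, ΣR_partial = 1.736 m·K/W.
T_interface = T_in − Q'·ΣR_partial = 703 K − (170.7)(1.736) = 407 K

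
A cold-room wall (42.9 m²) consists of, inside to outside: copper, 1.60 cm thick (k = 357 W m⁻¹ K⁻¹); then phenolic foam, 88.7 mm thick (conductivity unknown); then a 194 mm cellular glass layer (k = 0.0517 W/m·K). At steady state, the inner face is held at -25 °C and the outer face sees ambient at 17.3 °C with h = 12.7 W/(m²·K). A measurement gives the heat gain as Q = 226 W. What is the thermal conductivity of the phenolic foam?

k = 0.0211 W/m·K

ΣR = ΔT/Q = |-25 − 17.3|/226 = 0.1872 K/W
Known resistances:
  R_copper = L/(kA) = 0.0160/(357·42.9) = 1.045×10^-6 K/W
  R_cellular glass = L/(kA) = 0.194/(0.0517·42.9) = 0.08747 K/W
  R_conv,out = 1/(hA) = 1/(12.7·42.9) = 0.001835 K/W
R_phenolic foam = ΣR − ΣR_known = 0.1872 − 0.08931 = 0.09789 K/W
L/(kA) = 0.09789 ⇒ k = 0.0887/(0.09789·42.9) = 0.0211 W/m·K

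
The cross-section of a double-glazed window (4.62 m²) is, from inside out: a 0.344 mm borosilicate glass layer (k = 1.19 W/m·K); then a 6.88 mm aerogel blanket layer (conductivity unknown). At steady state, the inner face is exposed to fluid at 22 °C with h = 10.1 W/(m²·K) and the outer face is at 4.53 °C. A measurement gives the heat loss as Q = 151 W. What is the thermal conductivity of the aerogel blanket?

ΣR = ΔT/Q = |22 − 4.53|/151 = 0.1157 K/W
Known resistances:
  R_conv,in = 1/(hA) = 1/(10.1·4.62) = 0.02143 K/W
  R_borosilicate glass = L/(kA) = 3.44×10^-4/(1.19·4.62) = 6.257×10^-5 K/W
R_aerogel blanket = ΣR − ΣR_known = 0.1157 − 0.02149 = 0.09421 K/W
L/(kA) = 0.09421 ⇒ k = 0.00688/(0.09421·4.62) = 0.0158 W/m·K

k = 0.0158 W/m·K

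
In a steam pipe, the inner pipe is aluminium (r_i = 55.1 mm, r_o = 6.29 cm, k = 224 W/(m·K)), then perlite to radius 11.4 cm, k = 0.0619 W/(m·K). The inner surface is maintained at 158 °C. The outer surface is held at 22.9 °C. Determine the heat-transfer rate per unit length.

Treat each layer as a resistance in series:
  R'_aluminium = ln(0.0629/0.0551)/(2πk) = 0.1324/(2π·224) = 9.407×10^-5 m·K/W
  R'_perlite = ln(0.114/0.0629)/(2πk) = 0.5947/(2π·0.0619) = 1.529 m·K/W
ΣR = 9.407×10^-5 + 1.529 = 1.529 m·K/W
Q' = ΔT/ΣR = (158 °C − 22.9 °C)/1.529 = 88.4 W/m

Q' = 88.4 W/m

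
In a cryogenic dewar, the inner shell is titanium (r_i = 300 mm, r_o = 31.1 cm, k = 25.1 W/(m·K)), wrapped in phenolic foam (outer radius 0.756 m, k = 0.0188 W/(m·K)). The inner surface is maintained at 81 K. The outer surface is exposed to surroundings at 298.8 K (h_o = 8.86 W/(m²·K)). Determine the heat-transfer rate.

Q = 27.1 W

Treat each layer as a resistance in series:
  R_titanium = (1/0.300 − 1/0.311)/(4πk) = 0.1179/(4π·25.1) = 3.738×10^-4 K/W
  R_phenolic foam = (1/0.311 − 1/0.756)/(4πk) = 1.893/(4π·0.0188) = 8.011 K/W
  R_conv,out = 1/(4πr²h) = 1/(4π·0.756²·8.86) = 0.01571 K/W
ΣR = 3.738×10^-4 + 8.011 + 0.01571 = 8.027 K/W
Q = ΔT/ΣR = (81 K − 298.8 K)/8.027 = -27.1 W
(Negative Q ⇒ heat flows inward; heat gain = 27.1 W.)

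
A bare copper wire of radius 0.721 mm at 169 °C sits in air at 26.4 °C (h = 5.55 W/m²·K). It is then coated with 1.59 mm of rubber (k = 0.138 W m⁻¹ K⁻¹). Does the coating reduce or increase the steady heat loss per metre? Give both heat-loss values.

increases: 3.59 → 10.4 W/m

Critical radius for a cylinder: r_cr = k/h = 0.0249 m = 2.49 cm.
Outer radius after coating: r₂ = 7.21×10^-4 + 0.00159 = 0.002311 m.
Since r₁ < r_cr and r₂ ≤ r_cr, the coating moves toward the maximum at r_cr — heat loss rises.
Bare: R = 1/(2πr₁h) = 39.77 m·K/W; Q = 142.6/39.77 = 3.59 W/m.
Coated: R = R_cond + R_conv = 13.75 m·K/W; Q = 142.6/13.75 = 10.4 W/m.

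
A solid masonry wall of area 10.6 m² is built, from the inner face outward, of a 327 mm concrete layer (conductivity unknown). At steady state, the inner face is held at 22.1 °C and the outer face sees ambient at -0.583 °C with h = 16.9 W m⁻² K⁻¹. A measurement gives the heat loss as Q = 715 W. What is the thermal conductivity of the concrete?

k = 1.18 W/m·K

ΣR = ΔT/Q = |22.1 − -0.583|/715 = 0.03172 K/W
Known resistances:
  R_conv,out = 1/(hA) = 1/(16.9·10.6) = 0.005582 K/W
R_concrete = ΣR − ΣR_known = 0.03172 − 0.005582 = 0.02614 K/W
L/(kA) = 0.02614 ⇒ k = 0.327/(0.02614·10.6) = 1.18 W/m·K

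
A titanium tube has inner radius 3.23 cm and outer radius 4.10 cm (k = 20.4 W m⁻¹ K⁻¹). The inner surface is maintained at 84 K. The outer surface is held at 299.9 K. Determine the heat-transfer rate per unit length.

Q' = 2πk·ΔT/ln(r₂/r₁) = 2π × 20.4 × 215.9 / ln(0.0410/0.0323) = 1.16×10^5 W/m

Q' = 116 kW/m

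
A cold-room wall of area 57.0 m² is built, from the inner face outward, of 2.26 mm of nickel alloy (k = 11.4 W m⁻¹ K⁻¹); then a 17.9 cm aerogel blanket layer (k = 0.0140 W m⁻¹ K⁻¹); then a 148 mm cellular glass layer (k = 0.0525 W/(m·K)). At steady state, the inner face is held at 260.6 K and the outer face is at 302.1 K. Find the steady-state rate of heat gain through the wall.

Treat each layer as a resistance in series:
  R_nickel alloy = L/(kA) = 0.00226/(11.4·57.0) = 3.478×10^-6 K/W
  R_aerogel blanket = L/(kA) = 0.179/(0.0140·57.0) = 0.2243 K/W
  R_cellular glass = L/(kA) = 0.148/(0.0525·57.0) = 0.04946 K/W
ΣR = 3.478×10^-6 + 0.2243 + 0.04946 = 0.2738 K/W
Q = ΔT/ΣR = (260.6 K − 302.1 K)/0.2738 = -152 W
(Negative Q ⇒ heat flows inward; heat gain = 152 W.)

Q = 152 W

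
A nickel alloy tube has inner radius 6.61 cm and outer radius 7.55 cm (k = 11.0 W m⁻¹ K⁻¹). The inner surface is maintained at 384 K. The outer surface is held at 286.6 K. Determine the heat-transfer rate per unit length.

Q' = 2πk·ΔT/ln(r₂/r₁) = 2π × 11.0 × 97.4 / ln(0.0755/0.0661) = 50600 W/m

Q' = 50600 W/m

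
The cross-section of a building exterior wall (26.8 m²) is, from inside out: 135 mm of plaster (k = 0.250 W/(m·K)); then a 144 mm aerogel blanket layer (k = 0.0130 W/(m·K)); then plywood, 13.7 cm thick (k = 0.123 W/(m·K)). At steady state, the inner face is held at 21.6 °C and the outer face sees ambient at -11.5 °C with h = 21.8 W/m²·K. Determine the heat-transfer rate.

Treat each layer as a resistance in series:
  R_plaster = L/(kA) = 0.135/(0.250·26.8) = 0.02015 K/W
  R_aerogel blanket = L/(kA) = 0.144/(0.0130·26.8) = 0.4133 K/W
  R_plywood = L/(kA) = 0.137/(0.123·26.8) = 0.04156 K/W
  R_conv,out = 1/(hA) = 1/(21.8·26.8) = 0.001712 K/W
ΣR = 0.02015 + 0.4133 + 0.04156 + 0.001712 = 0.4767 K/W
Q = ΔT/ΣR = (21.6 °C − -11.5 °C)/0.4767 = 69.4 W

Q = 69.4 W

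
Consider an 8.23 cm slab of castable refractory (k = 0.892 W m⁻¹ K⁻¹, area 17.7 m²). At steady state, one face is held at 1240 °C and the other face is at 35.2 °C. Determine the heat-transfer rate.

Q = kA·ΔT/L = 0.892 × 17.7 × |1240 °C − 35.2 °C| / 0.0823 = 2.31×10^5 W

Q = 231 kW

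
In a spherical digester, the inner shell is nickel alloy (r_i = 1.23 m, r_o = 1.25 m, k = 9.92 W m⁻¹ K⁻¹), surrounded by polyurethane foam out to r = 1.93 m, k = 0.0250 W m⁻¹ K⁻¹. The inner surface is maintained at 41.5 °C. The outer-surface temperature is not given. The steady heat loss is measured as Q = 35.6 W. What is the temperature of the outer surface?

Sum the resistances:
  R_nickel alloy = (1/1.23 − 1/1.25)/(4πk) = 0.01301/(4π·9.92) = 1.044×10^-4 K/W
  R_polyurethane foam = (1/1.25 − 1/1.93)/(4πk) = 0.2819/(4π·0.0250) = 0.8972 K/W
ΣR = 0.8973 K/W
ΔT = Q·ΣR = 35.6 × 0.8973 = 31.94 K
Heat flows outward, so T_out = T_in − ΔT = 41.5 − 31.94 = 9.56 °C

T_out = 9.56 °C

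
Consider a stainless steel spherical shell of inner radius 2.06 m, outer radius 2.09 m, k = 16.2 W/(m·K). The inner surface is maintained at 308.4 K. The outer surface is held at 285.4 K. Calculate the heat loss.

Q = 672 kW

Q = 4πk·ΔT/(1/r₁ − 1/r₂) = 4π × 16.2 × 23 / (1/2.06 − 1/2.09) = 6.72×10^5 W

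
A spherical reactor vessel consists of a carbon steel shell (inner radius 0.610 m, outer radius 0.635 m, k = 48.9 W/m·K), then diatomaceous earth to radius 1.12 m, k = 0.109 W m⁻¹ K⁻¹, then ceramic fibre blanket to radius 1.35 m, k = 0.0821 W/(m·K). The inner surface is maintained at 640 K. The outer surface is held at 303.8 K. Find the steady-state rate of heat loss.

Treat each layer as a resistance in series:
  R_carbon steel = (1/0.610 − 1/0.635)/(4πk) = 0.06454/(4π·48.9) = 1.050×10^-4 K/W
  R_diatomaceous earth = (1/0.635 − 1/1.12)/(4πk) = 0.6819/(4π·0.109) = 0.4979 K/W
  R_ceramic fibre blanket = (1/1.12 − 1/1.35)/(4πk) = 0.1521/(4π·0.0821) = 0.1474 K/W
ΣR = 1.050×10^-4 + 0.4979 + 0.1474 = 0.6454 K/W
Q = ΔT/ΣR = (640 K − 303.8 K)/0.6454 = 521 W

Q = 521 W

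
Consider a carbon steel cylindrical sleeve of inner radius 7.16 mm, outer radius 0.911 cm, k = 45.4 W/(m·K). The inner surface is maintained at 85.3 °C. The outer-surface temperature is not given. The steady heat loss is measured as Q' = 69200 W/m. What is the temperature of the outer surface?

Sum the resistances:
  R'_carbon steel = ln(0.00911/0.00716)/(2πk) = 0.2409/(2π·45.4) = 8.444×10^-4 m·K/W
ΣR = 8.444×10^-4 m·K/W
ΔT = Q'·ΣR = 69200 × 8.444×10^-4 = 58.43 K
Heat flows outward, so T_out = T_in − ΔT = 85.3 − 58.43 = 26.9 °C

T_out = 26.9 °C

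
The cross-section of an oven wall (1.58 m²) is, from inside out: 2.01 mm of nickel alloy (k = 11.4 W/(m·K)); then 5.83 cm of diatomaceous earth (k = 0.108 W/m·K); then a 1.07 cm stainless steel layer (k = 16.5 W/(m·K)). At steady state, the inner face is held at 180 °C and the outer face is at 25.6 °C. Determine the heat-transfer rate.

Treat each layer as a resistance in series:
  R_nickel alloy = L/(kA) = 0.00201/(11.4·1.58) = 1.116×10^-4 K/W
  R_diatomaceous earth = L/(kA) = 0.0583/(0.108·1.58) = 0.3417 K/W
  R_stainless steel = L/(kA) = 0.0107/(16.5·1.58) = 4.104×10^-4 K/W
ΣR = 1.116×10^-4 + 0.3417 + 4.104×10^-4 = 0.3422 K/W
Q = ΔT/ΣR = (180 °C − 25.6 °C)/0.3422 = 451 W

Q = 451 W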